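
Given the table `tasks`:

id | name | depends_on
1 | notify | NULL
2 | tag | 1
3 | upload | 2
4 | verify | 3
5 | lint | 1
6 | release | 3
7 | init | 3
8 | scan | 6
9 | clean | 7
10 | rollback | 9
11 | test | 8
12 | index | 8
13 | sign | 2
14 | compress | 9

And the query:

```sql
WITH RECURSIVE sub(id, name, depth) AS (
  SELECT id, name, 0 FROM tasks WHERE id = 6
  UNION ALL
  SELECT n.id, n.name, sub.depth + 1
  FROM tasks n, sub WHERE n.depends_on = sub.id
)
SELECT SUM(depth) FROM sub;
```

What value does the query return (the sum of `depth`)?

5

Base: id=6 (release) at depth 0.
Iteration 1: rows with depends_on in {6} -> scan (id 8, depth 1).
Iteration 2: rows with depends_on in {8} -> test (id 11, depth 2), index (id 12, depth 2).
Iteration 3: no rows with depends_on in {11,12}; recursion stops.
SUM(depth) = 0 + 1 + 2 + 2 = 5.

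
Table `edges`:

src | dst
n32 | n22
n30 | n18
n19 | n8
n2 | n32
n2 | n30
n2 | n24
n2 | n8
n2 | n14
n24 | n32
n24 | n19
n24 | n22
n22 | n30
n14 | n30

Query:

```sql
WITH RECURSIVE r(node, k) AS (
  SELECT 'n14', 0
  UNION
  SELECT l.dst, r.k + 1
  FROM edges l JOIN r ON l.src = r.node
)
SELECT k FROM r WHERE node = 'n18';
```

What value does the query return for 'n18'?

Base: (n14, k=0).
Iteration 1: edges from {n14} -> (n30, k=1).
Iteration 2: edges from {n30} -> (n18, k=2).
Iteration 3: no outgoing edges from {n18}; recursion stops.

2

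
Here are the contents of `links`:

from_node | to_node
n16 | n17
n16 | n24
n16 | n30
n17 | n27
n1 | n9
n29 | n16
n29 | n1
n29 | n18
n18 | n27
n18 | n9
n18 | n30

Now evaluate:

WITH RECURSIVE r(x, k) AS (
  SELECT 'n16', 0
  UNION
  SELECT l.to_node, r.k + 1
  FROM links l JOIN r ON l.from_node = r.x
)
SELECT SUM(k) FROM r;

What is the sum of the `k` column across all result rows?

Base: (n16, k=0).
Iteration 1: edges from {n16} -> (n17, k=1), (n24, k=1), (n30, k=1).
Iteration 2: edges from {n17,n24,n30} -> (n27, k=2).
Iteration 3: no outgoing edges from {n27}; recursion stops.
SUM(k) = 0 + 1 + 1 + 1 + 2 = 5.

5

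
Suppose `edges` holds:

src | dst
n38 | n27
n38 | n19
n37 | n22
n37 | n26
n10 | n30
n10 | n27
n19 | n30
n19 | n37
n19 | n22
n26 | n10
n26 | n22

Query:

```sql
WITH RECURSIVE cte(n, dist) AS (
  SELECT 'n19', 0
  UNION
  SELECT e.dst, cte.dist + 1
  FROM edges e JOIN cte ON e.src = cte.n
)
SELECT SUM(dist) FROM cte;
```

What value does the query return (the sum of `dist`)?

21

Base: (n19, dist=0).
Iteration 1: edges from {n19} -> (n22, dist=1), (n30, dist=1), (n37, dist=1).
Iteration 2: edges from {n22,n30,n37} -> (n22, dist=2), (n26, dist=2).
Iteration 3: edges from {n22,n26} -> (n10, dist=3), (n22, dist=3).
Iteration 4: edges from {n10,n22} -> (n27, dist=4), (n30, dist=4).
Iteration 5: no outgoing edges from {n27,n30}; recursion stops.
SUM(dist) = 0 + 1 + 1 + 1 + 2 + 2 + 3 + 3 + 4 + 4 = 21.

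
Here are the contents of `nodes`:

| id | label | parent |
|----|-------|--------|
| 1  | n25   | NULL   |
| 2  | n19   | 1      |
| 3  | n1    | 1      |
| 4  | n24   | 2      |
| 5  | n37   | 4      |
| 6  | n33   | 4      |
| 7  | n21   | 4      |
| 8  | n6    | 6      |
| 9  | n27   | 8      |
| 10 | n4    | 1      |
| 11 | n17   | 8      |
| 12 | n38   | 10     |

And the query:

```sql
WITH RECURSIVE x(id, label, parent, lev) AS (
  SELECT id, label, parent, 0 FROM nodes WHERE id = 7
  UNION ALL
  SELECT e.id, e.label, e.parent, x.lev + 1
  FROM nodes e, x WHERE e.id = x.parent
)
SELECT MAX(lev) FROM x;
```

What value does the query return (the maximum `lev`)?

3

Base: id=7 (n21), parent=4, lev 0.
Iteration 1: join on id=4 -> n24 (id 4, parent=2, lev 1).
Iteration 2: join on id=2 -> n19 (id 2, parent=1, lev 2).
Iteration 3: join on id=1 -> n25 (id 1, parent=NULL, lev 3).
Iteration 4: parent is NULL; no match; recursion stops.
lev values: 0, 1, 2, 3; the maximum is 3.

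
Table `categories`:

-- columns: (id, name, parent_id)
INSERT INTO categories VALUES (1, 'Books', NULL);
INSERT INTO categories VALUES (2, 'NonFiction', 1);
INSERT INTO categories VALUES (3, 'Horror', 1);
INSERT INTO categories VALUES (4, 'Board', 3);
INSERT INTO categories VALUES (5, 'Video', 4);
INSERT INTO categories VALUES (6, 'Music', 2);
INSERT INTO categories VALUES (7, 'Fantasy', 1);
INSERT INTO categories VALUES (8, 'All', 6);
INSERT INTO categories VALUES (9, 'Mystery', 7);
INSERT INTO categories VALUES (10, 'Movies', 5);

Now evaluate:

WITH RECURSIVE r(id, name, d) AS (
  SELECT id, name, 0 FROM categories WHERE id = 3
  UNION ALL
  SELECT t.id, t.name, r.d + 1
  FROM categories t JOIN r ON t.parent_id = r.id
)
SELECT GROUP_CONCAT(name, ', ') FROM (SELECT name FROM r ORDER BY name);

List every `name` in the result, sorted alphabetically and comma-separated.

Base: id=3 (Horror) at d 0.
Iteration 1: rows with parent_id in {3} -> Board (id 4, d 1).
Iteration 2: rows with parent_id in {4} -> Video (id 5, d 2).
Iteration 3: rows with parent_id in {5} -> Movies (id 10, d 3).
Iteration 4: no rows with parent_id in {10}; recursion stops.

Board, Horror, Movies, Video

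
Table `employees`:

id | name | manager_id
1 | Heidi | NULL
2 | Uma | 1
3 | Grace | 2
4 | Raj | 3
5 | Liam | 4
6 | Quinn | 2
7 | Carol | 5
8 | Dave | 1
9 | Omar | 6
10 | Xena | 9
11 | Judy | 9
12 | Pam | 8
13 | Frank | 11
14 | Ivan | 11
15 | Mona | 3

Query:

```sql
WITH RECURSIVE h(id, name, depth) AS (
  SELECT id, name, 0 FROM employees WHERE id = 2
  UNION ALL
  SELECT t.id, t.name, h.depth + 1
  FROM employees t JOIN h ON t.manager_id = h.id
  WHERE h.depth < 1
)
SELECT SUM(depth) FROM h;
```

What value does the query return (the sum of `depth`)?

Base: id=2 (Uma) at depth 0.
Iteration 1: rows with manager_id in {2} -> Grace (id 3, depth 1), Quinn (id 6, depth 1).
Iteration 2: depth < 1 fails for all current rows; recursion stops.
SUM(depth) = 0 + 1 + 1 = 2.

2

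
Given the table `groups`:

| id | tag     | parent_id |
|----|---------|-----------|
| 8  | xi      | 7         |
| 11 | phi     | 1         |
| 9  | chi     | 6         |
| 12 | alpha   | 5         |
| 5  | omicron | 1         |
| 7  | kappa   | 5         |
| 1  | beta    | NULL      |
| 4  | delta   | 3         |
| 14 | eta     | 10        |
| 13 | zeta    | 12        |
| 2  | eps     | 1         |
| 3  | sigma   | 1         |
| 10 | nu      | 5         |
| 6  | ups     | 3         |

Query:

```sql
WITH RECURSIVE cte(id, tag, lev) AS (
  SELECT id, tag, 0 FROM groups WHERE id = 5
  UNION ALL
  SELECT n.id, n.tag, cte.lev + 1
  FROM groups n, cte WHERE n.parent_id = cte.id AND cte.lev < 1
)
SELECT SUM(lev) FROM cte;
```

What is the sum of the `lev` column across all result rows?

Base: id=5 (omicron) at lev 0.
Iteration 1: rows with parent_id in {5} -> kappa (id 7, lev 1), nu (id 10, lev 1), alpha (id 12, lev 1).
Iteration 2: lev < 1 fails for all current rows; recursion stops.
SUM(lev) = 0 + 1 + 1 + 1 = 3.

3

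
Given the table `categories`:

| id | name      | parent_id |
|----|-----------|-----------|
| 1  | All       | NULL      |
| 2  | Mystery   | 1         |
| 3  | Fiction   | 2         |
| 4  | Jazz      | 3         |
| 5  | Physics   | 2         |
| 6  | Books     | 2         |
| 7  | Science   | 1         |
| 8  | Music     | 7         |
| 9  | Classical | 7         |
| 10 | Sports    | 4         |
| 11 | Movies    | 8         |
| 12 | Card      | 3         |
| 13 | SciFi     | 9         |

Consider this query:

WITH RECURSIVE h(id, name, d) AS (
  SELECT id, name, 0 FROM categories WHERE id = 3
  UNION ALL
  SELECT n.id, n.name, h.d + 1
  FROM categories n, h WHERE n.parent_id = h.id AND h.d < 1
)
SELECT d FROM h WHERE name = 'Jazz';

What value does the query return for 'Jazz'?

1

Base: id=3 (Fiction) at d 0.
Iteration 1: rows with parent_id in {3} -> Jazz (id 4, d 1), Card (id 12, d 1).
Iteration 2: d < 1 fails for all current rows; recursion stops.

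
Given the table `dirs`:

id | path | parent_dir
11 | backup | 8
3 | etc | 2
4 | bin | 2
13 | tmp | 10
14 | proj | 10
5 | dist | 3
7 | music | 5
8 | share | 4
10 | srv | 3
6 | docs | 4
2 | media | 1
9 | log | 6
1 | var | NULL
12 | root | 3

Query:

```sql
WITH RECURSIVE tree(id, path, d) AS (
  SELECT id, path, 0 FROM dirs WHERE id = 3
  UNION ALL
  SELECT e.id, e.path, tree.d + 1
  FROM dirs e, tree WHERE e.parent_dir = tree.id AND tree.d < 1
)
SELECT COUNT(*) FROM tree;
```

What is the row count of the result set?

Base: id=3 (etc) at d 0.
Iteration 1: rows with parent_dir in {3} -> dist (id 5, d 1), srv (id 10, d 1), root (id 12, d 1).
Iteration 2: d < 1 fails for all current rows; recursion stops.
Total rows emitted: 4.

4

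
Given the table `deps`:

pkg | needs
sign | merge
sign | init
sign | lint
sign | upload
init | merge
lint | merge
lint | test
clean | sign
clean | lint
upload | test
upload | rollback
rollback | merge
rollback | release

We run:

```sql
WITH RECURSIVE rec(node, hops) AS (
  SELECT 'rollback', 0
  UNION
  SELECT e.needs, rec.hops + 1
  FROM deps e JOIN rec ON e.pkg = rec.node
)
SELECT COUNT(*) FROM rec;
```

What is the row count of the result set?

3

Base: (rollback, hops=0).
Iteration 1: edges from {rollback} -> (merge, hops=1), (release, hops=1).
Iteration 2: no outgoing edges from {merge,release}; recursion stops.
Total rows emitted: 3.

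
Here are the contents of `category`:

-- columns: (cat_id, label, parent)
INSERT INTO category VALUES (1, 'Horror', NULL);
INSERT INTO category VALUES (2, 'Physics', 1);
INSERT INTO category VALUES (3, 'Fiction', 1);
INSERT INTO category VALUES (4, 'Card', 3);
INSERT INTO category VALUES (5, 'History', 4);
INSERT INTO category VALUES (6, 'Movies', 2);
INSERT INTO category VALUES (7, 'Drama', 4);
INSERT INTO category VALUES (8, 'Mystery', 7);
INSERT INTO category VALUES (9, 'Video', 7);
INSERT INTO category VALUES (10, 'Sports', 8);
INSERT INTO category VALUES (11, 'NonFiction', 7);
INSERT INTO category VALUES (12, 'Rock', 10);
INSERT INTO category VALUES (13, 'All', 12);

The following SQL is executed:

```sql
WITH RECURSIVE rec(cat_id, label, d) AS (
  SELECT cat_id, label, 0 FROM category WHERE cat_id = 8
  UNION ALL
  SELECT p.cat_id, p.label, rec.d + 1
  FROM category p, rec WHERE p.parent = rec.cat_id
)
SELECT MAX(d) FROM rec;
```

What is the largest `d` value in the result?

3

Base: cat_id=8 (Mystery) at d 0.
Iteration 1: rows with parent in {8} -> Sports (id 10, d 1).
Iteration 2: rows with parent in {10} -> Rock (id 12, d 2).
Iteration 3: rows with parent in {12} -> All (id 13, d 3).
Iteration 4: no rows with parent in {13}; recursion stops.
d values: 0, 1, 2, 3; the maximum is 3.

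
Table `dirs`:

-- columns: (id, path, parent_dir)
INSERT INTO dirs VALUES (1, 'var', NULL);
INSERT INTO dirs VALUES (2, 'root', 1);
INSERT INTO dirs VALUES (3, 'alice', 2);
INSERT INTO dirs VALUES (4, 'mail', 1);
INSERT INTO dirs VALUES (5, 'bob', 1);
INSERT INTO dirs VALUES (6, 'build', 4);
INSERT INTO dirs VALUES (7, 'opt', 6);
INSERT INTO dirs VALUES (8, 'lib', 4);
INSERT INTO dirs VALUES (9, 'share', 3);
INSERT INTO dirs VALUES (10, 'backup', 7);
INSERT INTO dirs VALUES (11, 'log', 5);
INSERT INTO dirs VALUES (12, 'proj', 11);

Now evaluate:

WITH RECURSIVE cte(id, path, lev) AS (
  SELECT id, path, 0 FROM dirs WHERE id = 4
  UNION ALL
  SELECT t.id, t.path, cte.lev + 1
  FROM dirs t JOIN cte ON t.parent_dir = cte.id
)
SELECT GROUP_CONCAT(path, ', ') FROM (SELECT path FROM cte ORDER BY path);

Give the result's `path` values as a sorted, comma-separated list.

backup, build, lib, mail, opt

Base: id=4 (mail) at lev 0.
Iteration 1: rows with parent_dir in {4} -> build (id 6, lev 1), lib (id 8, lev 1).
Iteration 2: rows with parent_dir in {6,8} -> opt (id 7, lev 2).
Iteration 3: rows with parent_dir in {7} -> backup (id 10, lev 3).
Iteration 4: no rows with parent_dir in {10}; recursion stops.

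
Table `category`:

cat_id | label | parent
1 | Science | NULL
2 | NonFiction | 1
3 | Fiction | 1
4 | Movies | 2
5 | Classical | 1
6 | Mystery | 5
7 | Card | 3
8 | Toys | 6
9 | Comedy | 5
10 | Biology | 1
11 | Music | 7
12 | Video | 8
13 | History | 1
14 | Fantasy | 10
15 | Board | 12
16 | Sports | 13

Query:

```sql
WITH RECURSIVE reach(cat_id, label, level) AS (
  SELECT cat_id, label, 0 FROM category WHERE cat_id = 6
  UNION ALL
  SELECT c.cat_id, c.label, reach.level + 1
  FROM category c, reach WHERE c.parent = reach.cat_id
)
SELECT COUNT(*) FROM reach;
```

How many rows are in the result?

4

Base: cat_id=6 (Mystery) at level 0.
Iteration 1: rows with parent in {6} -> Toys (id 8, level 1).
Iteration 2: rows with parent in {8} -> Video (id 12, level 2).
Iteration 3: rows with parent in {12} -> Board (id 15, level 3).
Iteration 4: no rows with parent in {15}; recursion stops.
Total rows emitted: 4.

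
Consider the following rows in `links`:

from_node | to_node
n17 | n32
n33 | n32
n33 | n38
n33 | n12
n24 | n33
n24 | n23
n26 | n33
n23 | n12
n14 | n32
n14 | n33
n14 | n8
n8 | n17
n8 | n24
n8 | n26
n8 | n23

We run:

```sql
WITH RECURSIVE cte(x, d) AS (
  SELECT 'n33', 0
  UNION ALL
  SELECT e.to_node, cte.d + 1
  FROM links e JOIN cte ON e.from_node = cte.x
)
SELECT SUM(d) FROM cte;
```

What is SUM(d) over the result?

3

Base: (n33, d=0).
Iteration 1: edges from {n33} -> (n12, d=1), (n32, d=1), (n38, d=1).
Iteration 2: no outgoing edges from {n12,n32,n38}; recursion stops.
SUM(d) = 0 + 1 + 1 + 1 = 3.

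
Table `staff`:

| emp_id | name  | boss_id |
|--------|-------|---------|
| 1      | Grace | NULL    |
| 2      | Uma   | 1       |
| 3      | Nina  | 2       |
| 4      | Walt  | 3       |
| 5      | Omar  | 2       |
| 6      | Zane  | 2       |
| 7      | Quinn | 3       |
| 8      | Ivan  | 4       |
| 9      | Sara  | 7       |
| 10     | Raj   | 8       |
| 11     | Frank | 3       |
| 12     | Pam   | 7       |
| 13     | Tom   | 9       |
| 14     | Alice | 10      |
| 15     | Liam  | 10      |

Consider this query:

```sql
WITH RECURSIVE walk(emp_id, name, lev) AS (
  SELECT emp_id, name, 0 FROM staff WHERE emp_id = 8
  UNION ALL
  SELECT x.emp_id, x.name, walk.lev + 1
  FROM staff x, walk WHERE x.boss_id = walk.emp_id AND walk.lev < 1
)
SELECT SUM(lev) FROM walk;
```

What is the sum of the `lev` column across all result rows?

Base: emp_id=8 (Ivan) at lev 0.
Iteration 1: rows with boss_id in {8} -> Raj (id 10, lev 1).
Iteration 2: lev < 1 fails for all current rows; recursion stops.
SUM(lev) = 0 + 1 = 1.

1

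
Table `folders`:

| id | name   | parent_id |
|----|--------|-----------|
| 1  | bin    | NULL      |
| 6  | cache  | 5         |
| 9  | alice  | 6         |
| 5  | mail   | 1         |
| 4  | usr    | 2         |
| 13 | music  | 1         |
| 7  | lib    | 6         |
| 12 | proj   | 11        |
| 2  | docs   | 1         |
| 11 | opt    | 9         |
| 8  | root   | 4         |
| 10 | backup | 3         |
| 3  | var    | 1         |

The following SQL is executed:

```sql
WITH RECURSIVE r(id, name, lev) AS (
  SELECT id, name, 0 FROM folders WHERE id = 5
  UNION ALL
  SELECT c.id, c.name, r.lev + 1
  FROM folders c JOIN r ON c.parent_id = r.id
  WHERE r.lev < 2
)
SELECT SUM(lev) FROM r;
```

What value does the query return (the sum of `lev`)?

Base: id=5 (mail) at lev 0.
Iteration 1: rows with parent_id in {5} -> cache (id 6, lev 1).
Iteration 2: rows with parent_id in {6} -> lib (id 7, lev 2), alice (id 9, lev 2).
Iteration 3: lev < 2 fails for all current rows; recursion stops.
SUM(lev) = 0 + 1 + 2 + 2 = 5.

5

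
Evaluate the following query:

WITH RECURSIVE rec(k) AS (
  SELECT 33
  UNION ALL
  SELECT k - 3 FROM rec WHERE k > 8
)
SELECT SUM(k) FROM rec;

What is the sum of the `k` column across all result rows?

Base: k=33.
Iteration 1: 33 > 8 holds -> k = 33 - 3 = 30.
Iteration 2: 30 > 8 holds -> k = 30 - 3 = 27.
Iteration 3: 27 > 8 holds -> k = 27 - 3 = 24.
Iteration 4: 24 > 8 holds -> k = 24 - 3 = 21.
Iteration 5: 21 > 8 holds -> k = 21 - 3 = 18.
Iteration 6: 18 > 8 holds -> k = 18 - 3 = 15.
Iteration 7: 15 > 8 holds -> k = 15 - 3 = 12.
Iteration 8: 12 > 8 holds -> k = 12 - 3 = 9.
Iteration 9: 9 > 8 holds -> k = 9 - 3 = 6.
Iteration 10: 6 > 8 fails; recursion stops.
SUM(k) = 33 + 30 + 27 + 24 + 21 + 18 + 15 + 12 + 9 + 6 = 195.

195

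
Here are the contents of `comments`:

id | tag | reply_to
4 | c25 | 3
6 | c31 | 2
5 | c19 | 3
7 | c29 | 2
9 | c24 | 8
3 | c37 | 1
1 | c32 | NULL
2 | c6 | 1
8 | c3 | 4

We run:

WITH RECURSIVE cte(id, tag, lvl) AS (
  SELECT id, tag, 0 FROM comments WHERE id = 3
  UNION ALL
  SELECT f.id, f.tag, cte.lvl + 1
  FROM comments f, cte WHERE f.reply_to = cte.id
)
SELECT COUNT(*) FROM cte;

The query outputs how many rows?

5

Base: id=3 (c37) at lvl 0.
Iteration 1: rows with reply_to in {3} -> c25 (id 4, lvl 1), c19 (id 5, lvl 1).
Iteration 2: rows with reply_to in {4,5} -> c3 (id 8, lvl 2).
Iteration 3: rows with reply_to in {8} -> c24 (id 9, lvl 3).
Iteration 4: no rows with reply_to in {9}; recursion stops.
Total rows emitted: 5.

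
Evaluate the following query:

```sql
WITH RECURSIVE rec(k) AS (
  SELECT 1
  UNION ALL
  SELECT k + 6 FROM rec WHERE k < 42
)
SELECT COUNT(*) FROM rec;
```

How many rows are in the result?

8

Base: k=1.
Iteration 1: 1 < 42 holds -> k = 1 + 6 = 7.
Iteration 2: 7 < 42 holds -> k = 7 + 6 = 13.
Iteration 3: 13 < 42 holds -> k = 13 + 6 = 19.
Iteration 4: 19 < 42 holds -> k = 19 + 6 = 25.
Iteration 5: 25 < 42 holds -> k = 25 + 6 = 31.
Iteration 6: 31 < 42 holds -> k = 31 + 6 = 37.
Iteration 7: 37 < 42 holds -> k = 37 + 6 = 43.
Iteration 8: 43 < 42 fails; recursion stops.
Total rows emitted: 8.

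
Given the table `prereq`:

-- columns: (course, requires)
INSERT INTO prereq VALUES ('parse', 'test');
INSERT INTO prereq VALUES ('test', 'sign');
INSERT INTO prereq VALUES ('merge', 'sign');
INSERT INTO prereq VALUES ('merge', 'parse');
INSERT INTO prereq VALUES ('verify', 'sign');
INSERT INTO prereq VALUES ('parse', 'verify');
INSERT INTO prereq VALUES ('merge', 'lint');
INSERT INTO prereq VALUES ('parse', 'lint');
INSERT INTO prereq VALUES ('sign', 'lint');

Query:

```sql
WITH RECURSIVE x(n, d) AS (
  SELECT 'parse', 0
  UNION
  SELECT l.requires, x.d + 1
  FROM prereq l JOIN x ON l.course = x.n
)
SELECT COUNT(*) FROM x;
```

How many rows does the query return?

Base: (parse, d=0).
Iteration 1: edges from {parse} -> (lint, d=1), (test, d=1), (verify, d=1).
Iteration 2: edges from {lint,test,verify} -> (sign, d=2). [UNION drops 1 duplicate row(s)]
Iteration 3: edges from {sign} -> (lint, d=3).
Iteration 4: no outgoing edges from {lint}; recursion stops.
Total rows emitted: 6.

6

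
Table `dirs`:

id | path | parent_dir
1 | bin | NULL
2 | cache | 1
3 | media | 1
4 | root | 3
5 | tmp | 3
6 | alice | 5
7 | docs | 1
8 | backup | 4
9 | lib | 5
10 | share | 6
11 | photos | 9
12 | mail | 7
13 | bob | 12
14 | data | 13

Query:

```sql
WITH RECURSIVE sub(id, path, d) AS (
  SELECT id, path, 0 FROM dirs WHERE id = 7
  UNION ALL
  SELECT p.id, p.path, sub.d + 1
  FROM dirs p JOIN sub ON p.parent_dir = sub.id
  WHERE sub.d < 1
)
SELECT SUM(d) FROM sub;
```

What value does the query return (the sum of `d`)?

Base: id=7 (docs) at d 0.
Iteration 1: rows with parent_dir in {7} -> mail (id 12, d 1).
Iteration 2: d < 1 fails for all current rows; recursion stops.
SUM(d) = 0 + 1 = 1.

1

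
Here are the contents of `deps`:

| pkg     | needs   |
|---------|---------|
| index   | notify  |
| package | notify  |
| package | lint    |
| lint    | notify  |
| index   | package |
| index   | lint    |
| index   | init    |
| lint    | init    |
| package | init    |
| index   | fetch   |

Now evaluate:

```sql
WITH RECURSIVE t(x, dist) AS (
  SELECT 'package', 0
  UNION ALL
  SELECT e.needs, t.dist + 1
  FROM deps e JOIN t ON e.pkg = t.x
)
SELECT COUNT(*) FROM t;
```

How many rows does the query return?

6

Base: (package, dist=0).
Iteration 1: edges from {package} -> (init, dist=1), (lint, dist=1), (notify, dist=1).
Iteration 2: edges from {init,lint,notify} -> (init, dist=2), (notify, dist=2).
Iteration 3: no outgoing edges from {init,notify}; recursion stops.
Total rows emitted: 6.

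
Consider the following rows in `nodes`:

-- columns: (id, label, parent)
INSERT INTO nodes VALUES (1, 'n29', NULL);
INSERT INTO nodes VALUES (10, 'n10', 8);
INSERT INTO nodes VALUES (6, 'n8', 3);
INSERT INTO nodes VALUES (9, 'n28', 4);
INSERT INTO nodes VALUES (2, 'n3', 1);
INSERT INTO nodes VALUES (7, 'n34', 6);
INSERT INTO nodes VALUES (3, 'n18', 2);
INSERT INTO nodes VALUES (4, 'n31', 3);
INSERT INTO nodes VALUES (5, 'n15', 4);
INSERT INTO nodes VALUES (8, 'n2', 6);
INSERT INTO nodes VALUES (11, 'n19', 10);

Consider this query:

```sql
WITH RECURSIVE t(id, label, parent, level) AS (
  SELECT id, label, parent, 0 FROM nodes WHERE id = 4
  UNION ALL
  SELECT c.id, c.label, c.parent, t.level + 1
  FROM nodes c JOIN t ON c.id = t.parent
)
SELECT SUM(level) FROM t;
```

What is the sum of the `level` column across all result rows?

Base: id=4 (n31), parent=3, level 0.
Iteration 1: join on id=3 -> n18 (id 3, parent=2, level 1).
Iteration 2: join on id=2 -> n3 (id 2, parent=1, level 2).
Iteration 3: join on id=1 -> n29 (id 1, parent=NULL, level 3).
Iteration 4: parent is NULL; no match; recursion stops.
SUM(level) = 0 + 1 + 2 + 3 = 6.

6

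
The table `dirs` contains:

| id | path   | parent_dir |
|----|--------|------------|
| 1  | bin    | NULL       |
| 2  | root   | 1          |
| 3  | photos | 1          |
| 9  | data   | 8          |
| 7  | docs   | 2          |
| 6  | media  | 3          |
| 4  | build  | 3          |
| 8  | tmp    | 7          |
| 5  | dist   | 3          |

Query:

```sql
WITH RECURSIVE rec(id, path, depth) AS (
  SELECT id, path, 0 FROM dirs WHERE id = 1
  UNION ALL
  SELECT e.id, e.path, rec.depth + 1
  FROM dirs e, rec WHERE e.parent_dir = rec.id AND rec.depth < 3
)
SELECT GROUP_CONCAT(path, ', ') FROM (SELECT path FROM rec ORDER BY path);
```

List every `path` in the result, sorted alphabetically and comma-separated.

bin, build, dist, docs, media, photos, root, tmp

Base: id=1 (bin) at depth 0.
Iteration 1: rows with parent_dir in {1} -> root (id 2, depth 1), photos (id 3, depth 1).
Iteration 2: rows with parent_dir in {2,3} -> build (id 4, depth 2), dist (id 5, depth 2), media (id 6, depth 2), docs (id 7, depth 2).
Iteration 3: rows with parent_dir in {4,5,6,7} -> tmp (id 8, depth 3).
Iteration 4: depth < 3 fails for all current rows; recursion stops.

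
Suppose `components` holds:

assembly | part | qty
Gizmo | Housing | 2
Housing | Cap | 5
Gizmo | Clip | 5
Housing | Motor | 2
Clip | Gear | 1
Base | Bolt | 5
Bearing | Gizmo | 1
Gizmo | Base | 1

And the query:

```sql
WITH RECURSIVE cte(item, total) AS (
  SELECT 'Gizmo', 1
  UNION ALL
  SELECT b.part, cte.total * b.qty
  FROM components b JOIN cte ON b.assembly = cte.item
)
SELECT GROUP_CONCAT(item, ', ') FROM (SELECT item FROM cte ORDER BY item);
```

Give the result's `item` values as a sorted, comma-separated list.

Base, Bolt, Cap, Clip, Gear, Gizmo, Housing, Motor

Base: (Gizmo, total=1).
Iteration 1: components of {Gizmo} -> Base = 1*1 = 1, Clip = 1*5 = 5, Housing = 1*2 = 2.
Iteration 2: components of {Base,Clip,Housing} -> Bolt = 1*5 = 5, Cap = 2*5 = 10, Gear = 5*1 = 5, Motor = 2*2 = 4.
Iteration 3: no further components; recursion stops.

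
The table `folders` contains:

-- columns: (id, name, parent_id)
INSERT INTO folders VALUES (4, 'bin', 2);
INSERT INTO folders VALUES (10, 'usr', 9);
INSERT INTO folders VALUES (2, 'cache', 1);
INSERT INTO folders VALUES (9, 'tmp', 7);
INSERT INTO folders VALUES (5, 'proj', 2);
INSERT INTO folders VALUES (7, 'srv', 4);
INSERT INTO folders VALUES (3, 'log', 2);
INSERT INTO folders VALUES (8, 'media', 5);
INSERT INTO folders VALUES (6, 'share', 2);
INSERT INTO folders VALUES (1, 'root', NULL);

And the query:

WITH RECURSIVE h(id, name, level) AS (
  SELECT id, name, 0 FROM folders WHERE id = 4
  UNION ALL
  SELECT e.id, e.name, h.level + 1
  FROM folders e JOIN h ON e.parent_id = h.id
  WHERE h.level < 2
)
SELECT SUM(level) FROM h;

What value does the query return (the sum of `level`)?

Base: id=4 (bin) at level 0.
Iteration 1: rows with parent_id in {4} -> srv (id 7, level 1).
Iteration 2: rows with parent_id in {7} -> tmp (id 9, level 2).
Iteration 3: level < 2 fails for all current rows; recursion stops.
SUM(level) = 0 + 1 + 2 = 3.

3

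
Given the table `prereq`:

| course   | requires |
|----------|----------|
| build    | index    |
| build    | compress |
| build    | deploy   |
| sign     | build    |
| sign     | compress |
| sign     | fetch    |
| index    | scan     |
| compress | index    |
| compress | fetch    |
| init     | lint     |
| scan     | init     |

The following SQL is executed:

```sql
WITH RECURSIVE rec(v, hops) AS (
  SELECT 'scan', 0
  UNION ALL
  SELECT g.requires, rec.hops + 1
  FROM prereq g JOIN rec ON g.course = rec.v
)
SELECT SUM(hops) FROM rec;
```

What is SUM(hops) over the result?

3

Base: (scan, hops=0).
Iteration 1: edges from {scan} -> (init, hops=1).
Iteration 2: edges from {init} -> (lint, hops=2).
Iteration 3: no outgoing edges from {lint}; recursion stops.
SUM(hops) = 0 + 1 + 2 = 3.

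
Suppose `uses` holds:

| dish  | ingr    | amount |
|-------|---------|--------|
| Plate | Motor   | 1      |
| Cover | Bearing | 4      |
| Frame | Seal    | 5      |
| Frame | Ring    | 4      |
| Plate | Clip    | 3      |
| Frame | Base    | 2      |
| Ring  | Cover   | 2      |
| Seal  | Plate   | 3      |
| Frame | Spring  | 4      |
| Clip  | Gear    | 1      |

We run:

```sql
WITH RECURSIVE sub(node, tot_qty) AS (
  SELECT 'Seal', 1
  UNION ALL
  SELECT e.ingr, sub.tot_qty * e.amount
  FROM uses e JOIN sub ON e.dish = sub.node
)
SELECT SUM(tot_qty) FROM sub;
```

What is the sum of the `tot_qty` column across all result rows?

Base: (Seal, tot_qty=1).
Iteration 1: components of {Seal} -> Plate = 1*3 = 3.
Iteration 2: components of {Plate} -> Clip = 3*3 = 9, Motor = 3*1 = 3.
Iteration 3: components of {Clip,Motor} -> Gear = 9*1 = 9.
Iteration 4: no further components; recursion stops.
SUM(tot_qty) = 1 + 3 + 9 + 3 + 9 = 25.

25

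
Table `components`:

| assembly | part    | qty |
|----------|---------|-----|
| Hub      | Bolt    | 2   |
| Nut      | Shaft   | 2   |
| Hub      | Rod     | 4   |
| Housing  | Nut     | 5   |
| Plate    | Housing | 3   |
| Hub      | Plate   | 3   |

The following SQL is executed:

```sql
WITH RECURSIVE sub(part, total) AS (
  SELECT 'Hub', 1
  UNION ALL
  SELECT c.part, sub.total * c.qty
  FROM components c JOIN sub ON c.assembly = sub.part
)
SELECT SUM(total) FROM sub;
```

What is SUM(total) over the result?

154

Base: (Hub, total=1).
Iteration 1: components of {Hub} -> Bolt = 1*2 = 2, Plate = 1*3 = 3, Rod = 1*4 = 4.
Iteration 2: components of {Bolt,Plate,Rod} -> Housing = 3*3 = 9.
Iteration 3: components of {Housing} -> Nut = 9*5 = 45.
Iteration 4: components of {Nut} -> Shaft = 45*2 = 90.
Iteration 5: no further components; recursion stops.
SUM(total) = 1 + 2 + 3 + 4 + 9 + 45 + 90 = 154.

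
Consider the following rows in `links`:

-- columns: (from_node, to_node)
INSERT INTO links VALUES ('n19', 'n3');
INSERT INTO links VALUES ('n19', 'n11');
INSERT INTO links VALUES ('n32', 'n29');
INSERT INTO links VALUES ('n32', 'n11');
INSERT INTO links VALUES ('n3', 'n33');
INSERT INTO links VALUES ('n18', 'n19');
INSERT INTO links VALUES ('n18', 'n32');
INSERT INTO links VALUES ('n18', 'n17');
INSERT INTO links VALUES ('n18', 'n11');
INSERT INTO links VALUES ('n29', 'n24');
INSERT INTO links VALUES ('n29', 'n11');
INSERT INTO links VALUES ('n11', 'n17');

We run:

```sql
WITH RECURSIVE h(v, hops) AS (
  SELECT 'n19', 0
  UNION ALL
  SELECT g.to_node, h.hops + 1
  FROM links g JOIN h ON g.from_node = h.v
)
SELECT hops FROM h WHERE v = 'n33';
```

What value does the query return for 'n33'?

Base: (n19, hops=0).
Iteration 1: edges from {n19} -> (n11, hops=1), (n3, hops=1).
Iteration 2: edges from {n11,n3} -> (n17, hops=2), (n33, hops=2).
Iteration 3: no outgoing edges from {n17,n33}; recursion stops.

2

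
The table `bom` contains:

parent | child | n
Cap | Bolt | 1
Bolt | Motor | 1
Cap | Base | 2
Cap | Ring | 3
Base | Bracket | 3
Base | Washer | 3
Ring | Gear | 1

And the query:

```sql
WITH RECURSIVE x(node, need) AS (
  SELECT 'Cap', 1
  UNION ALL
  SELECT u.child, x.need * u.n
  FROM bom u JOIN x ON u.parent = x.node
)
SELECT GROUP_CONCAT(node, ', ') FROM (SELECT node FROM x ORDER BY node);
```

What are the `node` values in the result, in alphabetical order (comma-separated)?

Base: (Cap, need=1).
Iteration 1: components of {Cap} -> Base = 1*2 = 2, Bolt = 1*1 = 1, Ring = 1*3 = 3.
Iteration 2: components of {Base,Bolt,Ring} -> Bracket = 2*3 = 6, Gear = 3*1 = 3, Motor = 1*1 = 1, Washer = 2*3 = 6.
Iteration 3: no further components; recursion stops.

Base, Bolt, Bracket, Cap, Gear, Motor, Ring, Washer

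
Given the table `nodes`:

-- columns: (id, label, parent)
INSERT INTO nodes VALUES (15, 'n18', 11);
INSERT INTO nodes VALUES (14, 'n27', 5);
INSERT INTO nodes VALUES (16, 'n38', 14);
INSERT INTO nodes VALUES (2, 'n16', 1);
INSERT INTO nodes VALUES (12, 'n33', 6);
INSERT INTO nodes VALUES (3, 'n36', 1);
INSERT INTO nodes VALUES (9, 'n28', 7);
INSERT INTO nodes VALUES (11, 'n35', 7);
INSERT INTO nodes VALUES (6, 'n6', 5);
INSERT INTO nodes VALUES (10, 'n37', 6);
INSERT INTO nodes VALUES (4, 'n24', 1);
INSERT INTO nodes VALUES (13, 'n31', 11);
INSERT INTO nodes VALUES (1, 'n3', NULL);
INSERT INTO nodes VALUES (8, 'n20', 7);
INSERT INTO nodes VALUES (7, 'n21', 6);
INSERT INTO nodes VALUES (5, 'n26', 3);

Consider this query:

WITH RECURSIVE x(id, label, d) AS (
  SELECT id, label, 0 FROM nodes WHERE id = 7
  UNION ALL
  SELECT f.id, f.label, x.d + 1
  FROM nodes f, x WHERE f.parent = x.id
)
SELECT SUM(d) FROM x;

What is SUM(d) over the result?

7

Base: id=7 (n21) at d 0.
Iteration 1: rows with parent in {7} -> n20 (id 8, d 1), n28 (id 9, d 1), n35 (id 11, d 1).
Iteration 2: rows with parent in {8,9,11} -> n31 (id 13, d 2), n18 (id 15, d 2).
Iteration 3: no rows with parent in {13,15}; recursion stops.
SUM(d) = 0 + 1 + 1 + 1 + 2 + 2 = 7.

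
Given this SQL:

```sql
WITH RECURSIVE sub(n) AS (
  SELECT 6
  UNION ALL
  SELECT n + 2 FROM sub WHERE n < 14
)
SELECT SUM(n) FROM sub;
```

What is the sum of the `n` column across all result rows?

50

Base: n=6.
Iteration 1: 6 < 14 holds -> n = 6 + 2 = 8.
Iteration 2: 8 < 14 holds -> n = 8 + 2 = 10.
Iteration 3: 10 < 14 holds -> n = 10 + 2 = 12.
Iteration 4: 12 < 14 holds -> n = 12 + 2 = 14.
Iteration 5: 14 < 14 fails; recursion stops.
SUM(n) = 6 + 8 + 10 + 12 + 14 = 50.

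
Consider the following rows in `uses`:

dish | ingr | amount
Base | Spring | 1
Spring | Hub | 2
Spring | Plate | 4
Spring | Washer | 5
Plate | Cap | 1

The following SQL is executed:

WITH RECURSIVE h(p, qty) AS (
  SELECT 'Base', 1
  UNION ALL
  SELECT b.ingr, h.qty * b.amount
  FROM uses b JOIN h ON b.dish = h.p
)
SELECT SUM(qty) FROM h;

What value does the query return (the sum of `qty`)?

Base: (Base, qty=1).
Iteration 1: components of {Base} -> Spring = 1*1 = 1.
Iteration 2: components of {Spring} -> Hub = 1*2 = 2, Plate = 1*4 = 4, Washer = 1*5 = 5.
Iteration 3: components of {Hub,Plate,Washer} -> Cap = 4*1 = 4.
Iteration 4: no further components; recursion stops.
SUM(qty) = 1 + 1 + 4 + 5 + 2 + 4 = 17.

17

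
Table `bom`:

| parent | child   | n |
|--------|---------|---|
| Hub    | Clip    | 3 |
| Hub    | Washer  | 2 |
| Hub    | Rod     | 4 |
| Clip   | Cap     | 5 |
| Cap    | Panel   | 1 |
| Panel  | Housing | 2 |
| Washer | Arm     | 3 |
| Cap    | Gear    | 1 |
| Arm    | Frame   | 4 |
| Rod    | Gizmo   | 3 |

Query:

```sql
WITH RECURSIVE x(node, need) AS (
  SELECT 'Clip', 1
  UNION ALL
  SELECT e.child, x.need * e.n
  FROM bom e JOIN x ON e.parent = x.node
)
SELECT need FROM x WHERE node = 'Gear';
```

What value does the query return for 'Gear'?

Base: (Clip, need=1).
Iteration 1: components of {Clip} -> Cap = 1*5 = 5.
Iteration 2: components of {Cap} -> Gear = 5*1 = 5, Panel = 5*1 = 5.
Iteration 3: components of {Gear,Panel} -> Housing = 5*2 = 10.
Iteration 4: no further components; recursion stops.

5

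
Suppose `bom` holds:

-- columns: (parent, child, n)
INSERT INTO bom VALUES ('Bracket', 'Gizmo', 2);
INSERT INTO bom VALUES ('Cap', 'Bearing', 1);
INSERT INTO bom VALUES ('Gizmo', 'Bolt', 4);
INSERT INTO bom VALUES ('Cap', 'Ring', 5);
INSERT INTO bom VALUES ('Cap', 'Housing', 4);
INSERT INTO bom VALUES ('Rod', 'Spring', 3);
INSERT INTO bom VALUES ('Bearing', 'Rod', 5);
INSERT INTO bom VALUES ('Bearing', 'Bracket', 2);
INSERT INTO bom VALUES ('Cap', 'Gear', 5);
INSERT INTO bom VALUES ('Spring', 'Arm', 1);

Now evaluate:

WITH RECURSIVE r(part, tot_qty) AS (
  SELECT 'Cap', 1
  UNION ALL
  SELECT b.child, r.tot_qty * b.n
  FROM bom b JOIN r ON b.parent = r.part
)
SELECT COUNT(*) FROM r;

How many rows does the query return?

Base: (Cap, tot_qty=1).
Iteration 1: components of {Cap} -> Bearing = 1*1 = 1, Gear = 1*5 = 5, Housing = 1*4 = 4, Ring = 1*5 = 5.
Iteration 2: components of {Bearing,Gear,Housing,Ring} -> Bracket = 1*2 = 2, Rod = 1*5 = 5.
Iteration 3: components of {Bracket,Rod} -> Gizmo = 2*2 = 4, Spring = 5*3 = 15.
Iteration 4: components of {Gizmo,Spring} -> Arm = 15*1 = 15, Bolt = 4*4 = 16.
Iteration 5: no further components; recursion stops.
Total rows emitted: 11.

11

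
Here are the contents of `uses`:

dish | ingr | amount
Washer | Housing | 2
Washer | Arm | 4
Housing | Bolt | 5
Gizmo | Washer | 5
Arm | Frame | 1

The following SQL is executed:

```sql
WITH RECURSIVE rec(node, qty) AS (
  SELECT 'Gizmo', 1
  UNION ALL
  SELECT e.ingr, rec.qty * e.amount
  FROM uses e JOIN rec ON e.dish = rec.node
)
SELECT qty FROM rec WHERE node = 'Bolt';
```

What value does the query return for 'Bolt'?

50

Base: (Gizmo, qty=1).
Iteration 1: components of {Gizmo} -> Washer = 1*5 = 5.
Iteration 2: components of {Washer} -> Arm = 5*4 = 20, Housing = 5*2 = 10.
Iteration 3: components of {Arm,Housing} -> Bolt = 10*5 = 50, Frame = 20*1 = 20.
Iteration 4: no further components; recursion stops.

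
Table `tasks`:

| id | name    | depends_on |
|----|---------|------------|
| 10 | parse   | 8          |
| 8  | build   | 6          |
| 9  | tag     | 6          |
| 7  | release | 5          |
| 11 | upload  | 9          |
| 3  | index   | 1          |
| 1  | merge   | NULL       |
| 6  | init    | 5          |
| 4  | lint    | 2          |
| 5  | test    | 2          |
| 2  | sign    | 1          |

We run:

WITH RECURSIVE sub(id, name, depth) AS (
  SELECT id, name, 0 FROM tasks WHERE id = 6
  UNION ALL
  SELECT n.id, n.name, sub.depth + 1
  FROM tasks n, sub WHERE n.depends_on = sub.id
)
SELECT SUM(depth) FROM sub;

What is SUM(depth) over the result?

Base: id=6 (init) at depth 0.
Iteration 1: rows with depends_on in {6} -> build (id 8, depth 1), tag (id 9, depth 1).
Iteration 2: rows with depends_on in {8,9} -> parse (id 10, depth 2), upload (id 11, depth 2).
Iteration 3: no rows with depends_on in {10,11}; recursion stops.
SUM(depth) = 0 + 1 + 1 + 2 + 2 = 6.

6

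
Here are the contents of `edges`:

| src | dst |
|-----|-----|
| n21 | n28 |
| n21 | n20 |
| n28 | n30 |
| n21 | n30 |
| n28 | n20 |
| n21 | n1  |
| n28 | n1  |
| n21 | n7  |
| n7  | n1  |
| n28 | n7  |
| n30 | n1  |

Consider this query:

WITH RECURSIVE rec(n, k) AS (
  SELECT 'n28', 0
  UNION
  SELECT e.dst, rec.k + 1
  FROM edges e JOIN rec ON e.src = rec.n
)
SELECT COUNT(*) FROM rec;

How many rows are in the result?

6

Base: (n28, k=0).
Iteration 1: edges from {n28} -> (n1, k=1), (n20, k=1), (n30, k=1), (n7, k=1).
Iteration 2: edges from {n1,n20,n30,n7} -> (n1, k=2). [UNION drops 1 duplicate row(s)]
Iteration 3: no outgoing edges from {n1}; recursion stops.
Total rows emitted: 6.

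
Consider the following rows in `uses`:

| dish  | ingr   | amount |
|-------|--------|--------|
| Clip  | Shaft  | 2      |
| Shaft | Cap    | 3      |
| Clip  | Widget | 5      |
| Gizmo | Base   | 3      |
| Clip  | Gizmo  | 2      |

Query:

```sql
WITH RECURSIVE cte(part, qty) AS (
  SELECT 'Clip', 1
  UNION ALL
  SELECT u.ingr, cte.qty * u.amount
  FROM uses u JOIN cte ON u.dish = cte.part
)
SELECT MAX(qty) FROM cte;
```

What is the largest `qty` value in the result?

Base: (Clip, qty=1).
Iteration 1: components of {Clip} -> Gizmo = 1*2 = 2, Shaft = 1*2 = 2, Widget = 1*5 = 5.
Iteration 2: components of {Gizmo,Shaft,Widget} -> Base = 2*3 = 6, Cap = 2*3 = 6.
Iteration 3: no further components; recursion stops.
qty values: 1, 2, 5, 2, 6, 6; the maximum is 6.

6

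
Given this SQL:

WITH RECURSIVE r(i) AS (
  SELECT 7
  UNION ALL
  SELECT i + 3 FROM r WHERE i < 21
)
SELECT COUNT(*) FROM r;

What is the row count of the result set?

6

Base: i=7.
Iteration 1: 7 < 21 holds -> i = 7 + 3 = 10.
Iteration 2: 10 < 21 holds -> i = 10 + 3 = 13.
Iteration 3: 13 < 21 holds -> i = 13 + 3 = 16.
Iteration 4: 16 < 21 holds -> i = 16 + 3 = 19.
Iteration 5: 19 < 21 holds -> i = 19 + 3 = 22.
Iteration 6: 22 < 21 fails; recursion stops.
Total rows emitted: 6.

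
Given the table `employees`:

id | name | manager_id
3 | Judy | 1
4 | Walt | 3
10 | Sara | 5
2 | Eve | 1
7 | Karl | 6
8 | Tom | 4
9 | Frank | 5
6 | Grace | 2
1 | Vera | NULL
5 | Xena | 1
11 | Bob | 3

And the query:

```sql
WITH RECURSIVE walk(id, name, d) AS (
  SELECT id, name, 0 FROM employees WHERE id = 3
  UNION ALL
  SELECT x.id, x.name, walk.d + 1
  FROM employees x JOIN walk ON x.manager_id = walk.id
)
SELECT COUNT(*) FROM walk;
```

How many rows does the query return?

Base: id=3 (Judy) at d 0.
Iteration 1: rows with manager_id in {3} -> Walt (id 4, d 1), Bob (id 11, d 1).
Iteration 2: rows with manager_id in {4,11} -> Tom (id 8, d 2).
Iteration 3: no rows with manager_id in {8}; recursion stops.
Total rows emitted: 4.

4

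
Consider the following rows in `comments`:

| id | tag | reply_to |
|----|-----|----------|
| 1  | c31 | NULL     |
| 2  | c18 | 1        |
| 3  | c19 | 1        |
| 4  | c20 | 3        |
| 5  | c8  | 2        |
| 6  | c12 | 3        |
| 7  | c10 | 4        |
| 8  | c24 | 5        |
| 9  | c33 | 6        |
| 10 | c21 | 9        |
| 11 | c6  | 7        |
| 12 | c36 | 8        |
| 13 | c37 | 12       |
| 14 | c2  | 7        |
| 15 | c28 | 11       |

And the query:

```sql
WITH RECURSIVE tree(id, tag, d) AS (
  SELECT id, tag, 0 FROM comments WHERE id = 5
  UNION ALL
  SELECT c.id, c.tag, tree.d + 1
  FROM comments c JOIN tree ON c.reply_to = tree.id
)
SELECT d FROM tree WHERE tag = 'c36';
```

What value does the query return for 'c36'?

2

Base: id=5 (c8) at d 0.
Iteration 1: rows with reply_to in {5} -> c24 (id 8, d 1).
Iteration 2: rows with reply_to in {8} -> c36 (id 12, d 2).
Iteration 3: rows with reply_to in {12} -> c37 (id 13, d 3).
Iteration 4: no rows with reply_to in {13}; recursion stops.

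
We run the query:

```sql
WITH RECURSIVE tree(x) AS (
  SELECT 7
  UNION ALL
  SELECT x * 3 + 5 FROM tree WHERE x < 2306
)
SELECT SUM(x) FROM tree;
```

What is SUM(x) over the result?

Base: x=7.
Iteration 1: 7 < 2306 holds -> x = 7 * 3 + 5 = 26.
Iteration 2: 26 < 2306 holds -> x = 26 * 3 + 5 = 83.
Iteration 3: 83 < 2306 holds -> x = 83 * 3 + 5 = 254.
Iteration 4: 254 < 2306 holds -> x = 254 * 3 + 5 = 767.
Iteration 5: 767 < 2306 holds -> x = 767 * 3 + 5 = 2306.
Iteration 6: 2306 < 2306 fails; recursion stops.
SUM(x) = 7 + 26 + 83 + 254 + 767 + 2306 = 3443.

3443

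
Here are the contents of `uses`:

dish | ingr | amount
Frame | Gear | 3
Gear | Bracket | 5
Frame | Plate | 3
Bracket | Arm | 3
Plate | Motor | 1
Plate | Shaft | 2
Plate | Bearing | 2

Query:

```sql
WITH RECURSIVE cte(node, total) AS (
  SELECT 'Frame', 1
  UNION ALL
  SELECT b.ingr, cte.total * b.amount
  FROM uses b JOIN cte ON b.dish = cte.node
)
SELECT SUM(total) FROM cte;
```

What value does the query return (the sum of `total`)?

82

Base: (Frame, total=1).
Iteration 1: components of {Frame} -> Gear = 1*3 = 3, Plate = 1*3 = 3.
Iteration 2: components of {Gear,Plate} -> Bearing = 3*2 = 6, Bracket = 3*5 = 15, Motor = 3*1 = 3, Shaft = 3*2 = 6.
Iteration 3: components of {Bearing,Bracket,Motor,Shaft} -> Arm = 15*3 = 45.
Iteration 4: no further components; recursion stops.
SUM(total) = 1 + 3 + 3 + 15 + 3 + 6 + 6 + 45 = 82.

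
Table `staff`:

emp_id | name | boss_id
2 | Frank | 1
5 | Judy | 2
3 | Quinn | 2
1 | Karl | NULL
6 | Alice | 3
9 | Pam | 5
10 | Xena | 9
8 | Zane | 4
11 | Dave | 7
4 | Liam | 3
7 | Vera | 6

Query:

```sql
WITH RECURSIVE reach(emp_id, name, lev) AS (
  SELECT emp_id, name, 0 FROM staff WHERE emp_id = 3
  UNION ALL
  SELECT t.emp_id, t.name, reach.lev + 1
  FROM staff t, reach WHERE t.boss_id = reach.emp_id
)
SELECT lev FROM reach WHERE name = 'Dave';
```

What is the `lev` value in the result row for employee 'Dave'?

Base: emp_id=3 (Quinn) at lev 0.
Iteration 1: rows with boss_id in {3} -> Liam (id 4, lev 1), Alice (id 6, lev 1).
Iteration 2: rows with boss_id in {4,6} -> Vera (id 7, lev 2), Zane (id 8, lev 2).
Iteration 3: rows with boss_id in {7,8} -> Dave (id 11, lev 3).
Iteration 4: no rows with boss_id in {11}; recursion stops.

3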